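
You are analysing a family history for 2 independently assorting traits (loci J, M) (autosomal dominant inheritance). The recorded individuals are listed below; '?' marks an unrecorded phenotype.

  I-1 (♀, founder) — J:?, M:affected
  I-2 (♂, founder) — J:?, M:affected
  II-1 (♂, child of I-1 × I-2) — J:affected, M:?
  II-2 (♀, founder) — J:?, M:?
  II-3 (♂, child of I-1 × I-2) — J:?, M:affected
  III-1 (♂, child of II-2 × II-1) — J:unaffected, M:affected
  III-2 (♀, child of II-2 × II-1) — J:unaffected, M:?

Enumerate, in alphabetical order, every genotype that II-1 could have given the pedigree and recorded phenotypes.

II-1 ∈ {Jj MM, Jj Mm, Jj mm}

J/I-1 ? ·: jj|Jj|JJ
J/I-2 ? ·: jj|Jj|JJ
J/II-1 aff I-1×I-2: Jj
J/II-2 ? ·: jj|Jj
J/II-3 ? I-1×I-2: jj|Jj|JJ
J/III-1 un II-2×II-1: jj
J/III-2 un II-2×II-1: jj
⇒ J over [I-1,I-2,II-1,II-2,II-3,III-1,III-2]: 26 consistent
M/I-1 aff ·: Mm|MM
M/I-2 aff ·: Mm|MM
M/II-1 ? I-1×I-2: mm|Mm|MM
M/II-2 ? ·: mm|Mm|MM
M/II-3 aff I-1×I-2: Mm|MM
M/III-1 aff II-2×II-1: Mm|MM
M/III-2 ? II-2×II-1: mm|Mm|MM
⇒ M over [I-1,I-2,II-1,II-2,II-3,III-1,III-2]: 120 consistent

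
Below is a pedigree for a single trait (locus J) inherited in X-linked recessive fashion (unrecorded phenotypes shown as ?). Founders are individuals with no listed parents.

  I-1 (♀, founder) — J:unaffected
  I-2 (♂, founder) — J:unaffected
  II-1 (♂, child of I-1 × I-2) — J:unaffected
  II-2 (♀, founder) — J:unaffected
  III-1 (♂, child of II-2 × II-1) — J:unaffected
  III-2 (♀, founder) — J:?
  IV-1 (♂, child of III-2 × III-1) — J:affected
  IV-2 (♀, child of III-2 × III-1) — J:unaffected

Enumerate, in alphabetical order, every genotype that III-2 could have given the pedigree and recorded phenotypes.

J/I-1 un ·: X^JX^J|X^JX^j
J/I-2 un ·: X^JY
J/II-1 un I-1×I-2: X^JY
J/II-2 un ·: X^JX^J|X^JX^j
J/III-1 un II-2×II-1: X^JY
J/III-2 ? ·: X^JX^j|X^jX^j
J/IV-1 aff III-2×III-1: X^jY
J/IV-2 un III-2×III-1: X^JX^J|X^JX^j
⇒ J over [I-1,I-2,II-1,II-2,III-1,III-2,IV-1,IV-2]: 12 consistent

III-2 ∈ {X^JX^j, X^jX^j}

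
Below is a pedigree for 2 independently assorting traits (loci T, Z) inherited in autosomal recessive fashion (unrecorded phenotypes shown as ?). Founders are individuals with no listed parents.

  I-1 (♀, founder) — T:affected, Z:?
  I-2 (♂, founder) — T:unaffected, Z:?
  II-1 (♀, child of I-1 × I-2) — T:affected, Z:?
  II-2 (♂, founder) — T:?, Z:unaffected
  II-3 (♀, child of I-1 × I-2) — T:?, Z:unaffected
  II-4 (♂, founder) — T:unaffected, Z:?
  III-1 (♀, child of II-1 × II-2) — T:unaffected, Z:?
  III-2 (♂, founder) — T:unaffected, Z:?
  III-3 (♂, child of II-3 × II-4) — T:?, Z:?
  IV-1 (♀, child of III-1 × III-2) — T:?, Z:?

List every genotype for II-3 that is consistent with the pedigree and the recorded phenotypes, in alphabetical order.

II-3 ∈ {Tt ZZ, Tt Zz, tt ZZ, tt Zz}

T/I-1 aff ·: tt
T/I-2 un ·: Tt
T/II-1 aff I-1×I-2: tt
T/II-2 ? ·: TT|Tt
T/II-3 ? I-1×I-2: Tt|tt
T/II-4 un ·: TT|Tt
T/III-1 un II-1×II-2: Tt
T/III-2 un ·: TT|Tt
T/III-3 ? II-3×II-4: TT|Tt|tt
T/IV-1 ? III-1×III-2: TT|Tt|tt
⇒ T over [I-1,I-2,II-1,II-2,II-3,II-4,III-1,III-2,III-3,IV-1]: 80 consistent
Z/I-1 ? ·: ZZ|Zz|zz
Z/I-2 ? ·: ZZ|Zz|zz
Z/II-1 ? I-1×I-2: ZZ|Zz|zz
Z/II-2 un ·: ZZ|Zz
Z/II-3 un I-1×I-2: ZZ|Zz
Z/II-4 ? ·: ZZ|Zz|zz
Z/III-1 ? II-1×II-2: ZZ|Zz|zz
Z/III-2 ? ·: ZZ|Zz|zz
Z/III-3 ? II-3×II-4: ZZ|Zz|zz
Z/IV-1 ? III-1×III-2: ZZ|Zz|zz
⇒ Z over [I-1,I-2,II-1,II-2,II-3,II-4,III-1,III-2,III-3,IV-1]: 2591 consistent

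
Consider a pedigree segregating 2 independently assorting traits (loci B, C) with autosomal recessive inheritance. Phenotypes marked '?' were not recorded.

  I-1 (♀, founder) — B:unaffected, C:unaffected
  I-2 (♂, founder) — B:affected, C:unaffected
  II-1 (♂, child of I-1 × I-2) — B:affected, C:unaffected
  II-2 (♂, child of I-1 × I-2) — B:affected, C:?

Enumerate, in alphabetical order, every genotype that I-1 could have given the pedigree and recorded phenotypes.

I-1 ∈ {Bb CC, Bb Cc}

B/I-1 un ·: Bb
B/I-2 aff ·: bb
B/II-1 aff I-1×I-2: bb
B/II-2 aff I-1×I-2: bb
⇒ B over [I-1,I-2,II-1,II-2]: 1 consistent
C/I-1 un ·: CC|Cc
C/I-2 un ·: CC|Cc
C/II-1 un I-1×I-2: CC|Cc
C/II-2 ? I-1×I-2: CC|Cc|cc
⇒ C over [I-1,I-2,II-1,II-2]: 15 consistent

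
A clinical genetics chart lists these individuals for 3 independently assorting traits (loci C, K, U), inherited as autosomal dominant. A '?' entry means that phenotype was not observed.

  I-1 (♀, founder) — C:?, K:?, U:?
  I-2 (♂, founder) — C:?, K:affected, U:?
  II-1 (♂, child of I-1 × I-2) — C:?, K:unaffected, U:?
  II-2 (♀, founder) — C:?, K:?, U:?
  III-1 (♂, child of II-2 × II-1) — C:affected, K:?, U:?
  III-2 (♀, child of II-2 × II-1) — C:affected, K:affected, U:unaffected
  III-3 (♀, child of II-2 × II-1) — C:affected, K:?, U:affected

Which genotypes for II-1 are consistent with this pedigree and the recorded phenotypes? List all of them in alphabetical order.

C/I-1 ? ·: cc|Cc|CC
C/I-2 ? ·: cc|Cc|CC
C/II-1 ? I-1×I-2: cc|Cc|CC
C/II-2 ? ·: cc|Cc|CC
C/III-1 aff II-2×II-1: Cc|CC
C/III-2 aff II-2×II-1: Cc|CC
C/III-3 aff II-2×II-1: Cc|CC
⇒ C over [I-1,I-2,II-1,II-2,III-1,III-2,III-3]: 167 consistent
K/I-1 ? ·: kk|Kk
K/I-2 aff ·: Kk
K/II-1 un I-1×I-2: kk
K/II-2 ? ·: Kk|KK
K/III-1 ? II-2×II-1: kk|Kk
K/III-2 aff II-2×II-1: Kk
K/III-3 ? II-2×II-1: kk|Kk
⇒ K over [I-1,I-2,II-1,II-2,III-1,III-2,III-3]: 10 consistent
U/I-1 ? ·: uu|Uu|UU
U/I-2 ? ·: uu|Uu|UU
U/II-1 ? I-1×I-2: uu|Uu
U/II-2 ? ·: uu|Uu
U/III-1 ? II-2×II-1: uu|Uu|UU
U/III-2 un II-2×II-1: uu
U/III-3 aff II-2×II-1: Uu|UU
⇒ U over [I-1,I-2,II-1,II-2,III-1,III-2,III-3]: 64 consistent

II-1 ∈ {CC kk Uu, CC kk uu, Cc kk Uu, Cc kk uu, cc kk Uu, cc kk uu}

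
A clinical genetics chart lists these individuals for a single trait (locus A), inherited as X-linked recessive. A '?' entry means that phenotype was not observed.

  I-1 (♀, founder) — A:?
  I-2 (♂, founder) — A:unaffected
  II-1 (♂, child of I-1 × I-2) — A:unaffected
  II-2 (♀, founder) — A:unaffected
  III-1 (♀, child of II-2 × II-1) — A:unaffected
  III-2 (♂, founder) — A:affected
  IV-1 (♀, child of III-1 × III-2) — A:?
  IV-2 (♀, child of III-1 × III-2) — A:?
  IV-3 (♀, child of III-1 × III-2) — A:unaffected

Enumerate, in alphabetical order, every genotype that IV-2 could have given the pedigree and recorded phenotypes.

A/I-1 ? ·: X^AX^A|X^AX^a
A/I-2 un ·: X^AY
A/II-1 un I-1×I-2: X^AY
A/II-2 un ·: X^AX^A|X^AX^a
A/III-1 un II-2×II-1: X^AX^A|X^AX^a
A/III-2 aff ·: X^aY
A/IV-1 ? III-1×III-2: X^AX^a|X^aX^a
A/IV-2 ? III-1×III-2: X^AX^a|X^aX^a
A/IV-3 un III-1×III-2: X^AX^a
⇒ A over [I-1,I-2,II-1,II-2,III-1,III-2,IV-1,IV-2,IV-3]: 12 consistent

IV-2 ∈ {X^AX^a, X^aX^a}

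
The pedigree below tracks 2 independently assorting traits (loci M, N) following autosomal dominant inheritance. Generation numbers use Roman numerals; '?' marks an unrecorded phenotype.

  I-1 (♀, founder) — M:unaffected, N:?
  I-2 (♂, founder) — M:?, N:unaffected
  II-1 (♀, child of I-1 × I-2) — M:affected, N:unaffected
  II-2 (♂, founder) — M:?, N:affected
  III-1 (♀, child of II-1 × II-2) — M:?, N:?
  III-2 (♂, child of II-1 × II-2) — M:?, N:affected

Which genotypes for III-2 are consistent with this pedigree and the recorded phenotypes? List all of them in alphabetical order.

III-2 ∈ {MM Nn, Mm Nn, mm Nn}

M/I-1 un ·: mm
M/I-2 ? ·: Mm|MM
M/II-1 aff I-1×I-2: Mm
M/II-2 ? ·: mm|Mm|MM
M/III-1 ? II-1×II-2: mm|Mm|MM
M/III-2 ? II-1×II-2: mm|Mm|MM
⇒ M over [I-1,I-2,II-1,II-2,III-1,III-2]: 34 consistent
N/I-1 ? ·: nn|Nn
N/I-2 un ·: nn
N/II-1 un I-1×I-2: nn
N/II-2 aff ·: Nn|NN
N/III-1 ? II-1×II-2: nn|Nn
N/III-2 aff II-1×II-2: Nn
⇒ N over [I-1,I-2,II-1,II-2,III-1,III-2]: 6 consistent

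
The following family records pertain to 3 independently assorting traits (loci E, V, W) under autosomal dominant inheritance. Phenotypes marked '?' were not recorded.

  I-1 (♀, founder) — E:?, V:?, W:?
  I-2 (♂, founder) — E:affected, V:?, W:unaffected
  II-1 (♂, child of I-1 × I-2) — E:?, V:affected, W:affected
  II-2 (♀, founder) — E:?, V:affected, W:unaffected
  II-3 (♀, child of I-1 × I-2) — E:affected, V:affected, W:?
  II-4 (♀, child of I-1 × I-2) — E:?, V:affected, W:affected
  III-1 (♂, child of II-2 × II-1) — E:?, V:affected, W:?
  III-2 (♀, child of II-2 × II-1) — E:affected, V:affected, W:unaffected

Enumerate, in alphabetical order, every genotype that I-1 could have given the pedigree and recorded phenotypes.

E/I-1 ? ·: ee|Ee|EE
E/I-2 aff ·: Ee|EE
E/II-1 ? I-1×I-2: ee|Ee|EE
E/II-2 ? ·: ee|Ee|EE
E/II-3 aff I-1×I-2: Ee|EE
E/II-4 ? I-1×I-2: ee|Ee|EE
E/III-1 ? II-2×II-1: ee|Ee|EE
E/III-2 aff II-2×II-1: Ee|EE
⇒ E over [I-1,I-2,II-1,II-2,II-3,II-4,III-1,III-2]: 318 consistent
V/I-1 ? ·: vv|Vv|VV
V/I-2 ? ·: vv|Vv|VV
V/II-1 aff I-1×I-2: Vv|VV
V/II-2 aff ·: Vv|VV
V/II-3 aff I-1×I-2: Vv|VV
V/II-4 aff I-1×I-2: Vv|VV
V/III-1 aff II-2×II-1: Vv|VV
V/III-2 aff II-2×II-1: Vv|VV
⇒ V over [I-1,I-2,II-1,II-2,II-3,II-4,III-1,III-2]: 193 consistent
W/I-1 ? ·: Ww|WW
W/I-2 un ·: ww
W/II-1 aff I-1×I-2: Ww
W/II-2 un ·: ww
W/II-3 ? I-1×I-2: ww|Ww
W/II-4 aff I-1×I-2: Ww
W/III-1 ? II-2×II-1: ww|Ww
W/III-2 un II-2×II-1: ww
⇒ W over [I-1,I-2,II-1,II-2,II-3,II-4,III-1,III-2]: 6 consistent

I-1 ∈ {EE VV WW, EE VV Ww, EE Vv WW, EE Vv Ww, EE vv WW, EE vv Ww, Ee VV WW, Ee VV Ww, Ee Vv WW, Ee Vv Ww, Ee vv WW, Ee vv Ww, ee VV WW, ee VV Ww, ee Vv WW, ee Vv Ww, ee vv WW, ee vv Ww}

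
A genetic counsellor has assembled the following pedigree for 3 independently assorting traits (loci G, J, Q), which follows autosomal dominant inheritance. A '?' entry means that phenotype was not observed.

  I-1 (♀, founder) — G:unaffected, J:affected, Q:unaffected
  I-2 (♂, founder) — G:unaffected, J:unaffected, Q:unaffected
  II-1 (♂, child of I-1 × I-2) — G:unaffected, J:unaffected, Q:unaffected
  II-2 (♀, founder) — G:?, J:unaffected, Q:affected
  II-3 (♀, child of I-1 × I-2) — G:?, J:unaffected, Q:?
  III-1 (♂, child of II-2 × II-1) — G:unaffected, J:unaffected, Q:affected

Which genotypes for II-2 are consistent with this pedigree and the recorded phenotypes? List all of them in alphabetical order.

II-2 ∈ {Gg jj QQ, Gg jj Qq, gg jj QQ, gg jj Qq}

G/I-1 un ·: gg
G/I-2 un ·: gg
G/II-1 un I-1×I-2: gg
G/II-2 ? ·: gg|Gg
G/II-3 ? I-1×I-2: gg
G/III-1 un II-2×II-1: gg
⇒ G over [I-1,I-2,II-1,II-2,II-3,III-1]: 2 consistent
J/I-1 aff ·: Jj
J/I-2 un ·: jj
J/II-1 un I-1×I-2: jj
J/II-2 un ·: jj
J/II-3 un I-1×I-2: jj
J/III-1 un II-2×II-1: jj
⇒ J over [I-1,I-2,II-1,II-2,II-3,III-1]: 1 consistent
Q/I-1 un ·: qq
Q/I-2 un ·: qq
Q/II-1 un I-1×I-2: qq
Q/II-2 aff ·: Qq|QQ
Q/II-3 ? I-1×I-2: qq
Q/III-1 aff II-2×II-1: Qq
⇒ Q over [I-1,I-2,II-1,II-2,II-3,III-1]: 2 consistent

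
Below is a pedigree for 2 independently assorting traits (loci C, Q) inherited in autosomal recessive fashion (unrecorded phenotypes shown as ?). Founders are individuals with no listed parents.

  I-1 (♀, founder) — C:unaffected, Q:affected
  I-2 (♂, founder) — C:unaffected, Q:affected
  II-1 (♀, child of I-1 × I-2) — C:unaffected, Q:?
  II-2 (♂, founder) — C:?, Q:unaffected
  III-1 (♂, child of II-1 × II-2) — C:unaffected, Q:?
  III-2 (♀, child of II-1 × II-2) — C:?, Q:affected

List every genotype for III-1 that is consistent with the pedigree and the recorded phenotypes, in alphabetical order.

III-1 ∈ {CC Qq, CC qq, Cc Qq, Cc qq}

C/I-1 un ·: CC|Cc
C/I-2 un ·: CC|Cc
C/II-1 un I-1×I-2: CC|Cc
C/II-2 ? ·: CC|Cc|cc
C/III-1 un II-1×II-2: CC|Cc
C/III-2 ? II-1×II-2: CC|Cc|cc
⇒ C over [I-1,I-2,II-1,II-2,III-1,III-2]: 60 consistent
Q/I-1 aff ·: qq
Q/I-2 aff ·: qq
Q/II-1 ? I-1×I-2: qq
Q/II-2 un ·: Qq
Q/III-1 ? II-1×II-2: Qq|qq
Q/III-2 aff II-1×II-2: qq
⇒ Q over [I-1,I-2,II-1,II-2,III-1,III-2]: 2 consistent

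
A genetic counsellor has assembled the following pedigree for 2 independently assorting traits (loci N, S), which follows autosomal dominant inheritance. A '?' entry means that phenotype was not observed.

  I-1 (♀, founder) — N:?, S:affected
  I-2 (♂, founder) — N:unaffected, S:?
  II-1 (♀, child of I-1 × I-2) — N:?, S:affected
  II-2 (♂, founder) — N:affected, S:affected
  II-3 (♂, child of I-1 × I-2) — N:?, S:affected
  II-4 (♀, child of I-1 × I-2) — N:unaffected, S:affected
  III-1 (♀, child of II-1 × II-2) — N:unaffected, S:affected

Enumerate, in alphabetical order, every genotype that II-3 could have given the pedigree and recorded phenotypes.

N/I-1 ? ·: nn|Nn
N/I-2 un ·: nn
N/II-1 ? I-1×I-2: nn|Nn
N/II-2 aff ·: Nn
N/II-3 ? I-1×I-2: nn|Nn
N/II-4 un I-1×I-2: nn
N/III-1 un II-1×II-2: nn
⇒ N over [I-1,I-2,II-1,II-2,II-3,II-4,III-1]: 5 consistent
S/I-1 aff ·: Ss|SS
S/I-2 ? ·: ss|Ss|SS
S/II-1 aff I-1×I-2: Ss|SS
S/II-2 aff ·: Ss|SS
S/II-3 aff I-1×I-2: Ss|SS
S/II-4 aff I-1×I-2: Ss|SS
S/III-1 aff II-1×II-2: Ss|SS
⇒ S over [I-1,I-2,II-1,II-2,II-3,II-4,III-1]: 95 consistent

II-3 ∈ {Nn SS, Nn Ss, nn SS, nn Ss}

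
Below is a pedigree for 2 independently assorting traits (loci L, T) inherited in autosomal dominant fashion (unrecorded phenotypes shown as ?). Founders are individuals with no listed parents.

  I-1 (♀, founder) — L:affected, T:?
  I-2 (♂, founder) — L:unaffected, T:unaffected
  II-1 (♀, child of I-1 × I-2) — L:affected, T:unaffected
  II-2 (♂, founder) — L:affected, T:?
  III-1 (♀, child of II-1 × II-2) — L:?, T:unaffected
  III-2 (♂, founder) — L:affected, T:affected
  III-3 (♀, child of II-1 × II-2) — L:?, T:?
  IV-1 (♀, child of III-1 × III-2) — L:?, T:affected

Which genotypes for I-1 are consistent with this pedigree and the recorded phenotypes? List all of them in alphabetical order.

I-1 ∈ {LL Tt, LL tt, Ll Tt, Ll tt}

L/I-1 aff ·: Ll|LL
L/I-2 un ·: ll
L/II-1 aff I-1×I-2: Ll
L/II-2 aff ·: Ll|LL
L/III-1 ? II-1×II-2: ll|Ll|LL
L/III-2 aff ·: Ll|LL
L/III-3 ? II-1×II-2: ll|Ll|LL
L/IV-1 ? III-1×III-2: ll|Ll|LL
⇒ L over [I-1,I-2,II-1,II-2,III-1,III-2,III-3,IV-1]: 98 consistent
T/I-1 ? ·: tt|Tt
T/I-2 un ·: tt
T/II-1 un I-1×I-2: tt
T/II-2 ? ·: tt|Tt
T/III-1 un II-1×II-2: tt
T/III-2 aff ·: Tt|TT
T/III-3 ? II-1×II-2: tt|Tt
T/IV-1 aff III-1×III-2: Tt
⇒ T over [I-1,I-2,II-1,II-2,III-1,III-2,III-3,IV-1]: 12 consistent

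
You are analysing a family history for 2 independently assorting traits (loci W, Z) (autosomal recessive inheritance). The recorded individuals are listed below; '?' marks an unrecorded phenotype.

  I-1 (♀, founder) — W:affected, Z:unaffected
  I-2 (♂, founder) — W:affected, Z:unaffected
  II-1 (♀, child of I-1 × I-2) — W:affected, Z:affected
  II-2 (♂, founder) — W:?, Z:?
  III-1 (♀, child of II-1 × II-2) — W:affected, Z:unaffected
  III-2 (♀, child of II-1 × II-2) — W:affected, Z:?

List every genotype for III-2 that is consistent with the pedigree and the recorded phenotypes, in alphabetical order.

W/I-1 aff ·: ww
W/I-2 aff ·: ww
W/II-1 aff I-1×I-2: ww
W/II-2 ? ·: Ww|ww
W/III-1 aff II-1×II-2: ww
W/III-2 aff II-1×II-2: ww
⇒ W over [I-1,I-2,II-1,II-2,III-1,III-2]: 2 consistent
Z/I-1 un ·: Zz
Z/I-2 un ·: Zz
Z/II-1 aff I-1×I-2: zz
Z/II-2 ? ·: ZZ|Zz
Z/III-1 un II-1×II-2: Zz
Z/III-2 ? II-1×II-2: Zz|zz
⇒ Z over [I-1,I-2,II-1,II-2,III-1,III-2]: 3 consistent

III-2 ∈ {ww Zz, ww zz}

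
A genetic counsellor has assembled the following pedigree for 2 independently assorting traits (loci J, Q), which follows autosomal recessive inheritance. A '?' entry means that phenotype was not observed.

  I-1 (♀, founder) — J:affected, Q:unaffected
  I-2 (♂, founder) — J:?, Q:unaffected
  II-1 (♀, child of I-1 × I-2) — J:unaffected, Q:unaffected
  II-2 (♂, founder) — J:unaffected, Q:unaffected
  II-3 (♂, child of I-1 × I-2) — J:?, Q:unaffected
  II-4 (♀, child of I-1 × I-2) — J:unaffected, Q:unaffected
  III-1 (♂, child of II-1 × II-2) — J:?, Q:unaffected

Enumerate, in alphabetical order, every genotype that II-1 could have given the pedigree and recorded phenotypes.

II-1 ∈ {Jj QQ, Jj Qq}

J/I-1 aff ·: jj
J/I-2 ? ·: JJ|Jj
J/II-1 un I-1×I-2: Jj
J/II-2 un ·: JJ|Jj
J/II-3 ? I-1×I-2: Jj|jj
J/II-4 un I-1×I-2: Jj
J/III-1 ? II-1×II-2: JJ|Jj|jj
⇒ J over [I-1,I-2,II-1,II-2,II-3,II-4,III-1]: 15 consistent
Q/I-1 un ·: QQ|Qq
Q/I-2 un ·: QQ|Qq
Q/II-1 un I-1×I-2: QQ|Qq
Q/II-2 un ·: QQ|Qq
Q/II-3 un I-1×I-2: QQ|Qq
Q/II-4 un I-1×I-2: QQ|Qq
Q/III-1 un II-1×II-2: QQ|Qq
⇒ Q over [I-1,I-2,II-1,II-2,II-3,II-4,III-1]: 87 consistent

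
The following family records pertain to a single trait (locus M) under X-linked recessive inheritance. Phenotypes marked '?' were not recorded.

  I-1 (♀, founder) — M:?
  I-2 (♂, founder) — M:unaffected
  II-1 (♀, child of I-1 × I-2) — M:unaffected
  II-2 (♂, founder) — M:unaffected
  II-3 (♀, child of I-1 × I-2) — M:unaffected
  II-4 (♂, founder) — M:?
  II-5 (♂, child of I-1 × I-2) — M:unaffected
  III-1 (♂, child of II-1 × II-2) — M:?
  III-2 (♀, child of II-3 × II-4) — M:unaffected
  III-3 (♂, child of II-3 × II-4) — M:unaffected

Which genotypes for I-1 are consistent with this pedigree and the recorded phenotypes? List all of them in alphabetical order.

M/I-1 ? ·: X^MX^M|X^MX^m
M/I-2 un ·: X^MY
M/II-1 un I-1×I-2: X^MX^M|X^MX^m
M/II-2 un ·: X^MY
M/II-3 un I-1×I-2: X^MX^M|X^MX^m
M/II-4 ? ·: X^MY|X^mY
M/II-5 un I-1×I-2: X^MY
M/III-1 ? II-1×II-2: X^MY|X^mY
M/III-2 un II-3×II-4: X^MX^M|X^MX^m
M/III-3 un II-3×II-4: X^MY
⇒ M over [I-1,I-2,II-1,II-2,II-3,II-4,II-5,III-1,III-2,III-3]: 17 consistent

I-1 ∈ {X^MX^M, X^MX^m}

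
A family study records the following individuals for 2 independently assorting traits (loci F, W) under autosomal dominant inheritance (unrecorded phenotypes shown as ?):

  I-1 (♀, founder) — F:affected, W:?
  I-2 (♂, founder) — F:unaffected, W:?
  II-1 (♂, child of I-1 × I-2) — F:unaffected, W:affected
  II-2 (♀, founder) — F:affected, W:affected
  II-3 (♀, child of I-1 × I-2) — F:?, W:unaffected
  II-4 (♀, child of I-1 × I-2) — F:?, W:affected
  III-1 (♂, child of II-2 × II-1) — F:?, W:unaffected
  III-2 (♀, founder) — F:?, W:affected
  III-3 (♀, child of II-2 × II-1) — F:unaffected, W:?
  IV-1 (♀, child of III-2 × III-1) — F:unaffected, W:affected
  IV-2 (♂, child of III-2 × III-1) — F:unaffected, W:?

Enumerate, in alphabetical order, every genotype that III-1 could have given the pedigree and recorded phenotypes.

III-1 ∈ {Ff ww, ff ww}

F/I-1 aff ·: Ff
F/I-2 un ·: ff
F/II-1 un I-1×I-2: ff
F/II-2 aff ·: Ff
F/II-3 ? I-1×I-2: ff|Ff
F/II-4 ? I-1×I-2: ff|Ff
F/III-1 ? II-2×II-1: ff|Ff
F/III-2 ? ·: ff|Ff
F/III-3 un II-2×II-1: ff
F/IV-1 un III-2×III-1: ff
F/IV-2 un III-2×III-1: ff
⇒ F over [I-1,I-2,II-1,II-2,II-3,II-4,III-1,III-2,III-3,IV-1,IV-2]: 16 consistent
W/I-1 ? ·: ww|Ww
W/I-2 ? ·: ww|Ww
W/II-1 aff I-1×I-2: Ww
W/II-2 aff ·: Ww
W/II-3 un I-1×I-2: ww
W/II-4 aff I-1×I-2: Ww|WW
W/III-1 un II-2×II-1: ww
W/III-2 aff ·: Ww|WW
W/III-3 ? II-2×II-1: ww|Ww|WW
W/IV-1 aff III-2×III-1: Ww
W/IV-2 ? III-2×III-1: ww|Ww
⇒ W over [I-1,I-2,II-1,II-2,II-3,II-4,III-1,III-2,III-3,IV-1,IV-2]: 36 consistent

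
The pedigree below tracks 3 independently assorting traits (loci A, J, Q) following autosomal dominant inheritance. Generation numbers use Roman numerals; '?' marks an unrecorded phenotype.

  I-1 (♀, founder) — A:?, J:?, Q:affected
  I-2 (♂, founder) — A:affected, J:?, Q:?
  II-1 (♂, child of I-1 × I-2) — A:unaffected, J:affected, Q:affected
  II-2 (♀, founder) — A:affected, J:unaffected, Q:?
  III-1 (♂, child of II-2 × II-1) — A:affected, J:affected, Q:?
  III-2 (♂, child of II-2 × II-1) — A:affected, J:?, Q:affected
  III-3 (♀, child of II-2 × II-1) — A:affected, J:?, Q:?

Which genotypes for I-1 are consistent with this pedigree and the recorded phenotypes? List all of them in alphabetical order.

A/I-1 ? ·: aa|Aa
A/I-2 aff ·: Aa
A/II-1 un I-1×I-2: aa
A/II-2 aff ·: Aa|AA
A/III-1 aff II-2×II-1: Aa
A/III-2 aff II-2×II-1: Aa
A/III-3 aff II-2×II-1: Aa
⇒ A over [I-1,I-2,II-1,II-2,III-1,III-2,III-3]: 4 consistent
J/I-1 ? ·: jj|Jj|JJ
J/I-2 ? ·: jj|Jj|JJ
J/II-1 aff I-1×I-2: Jj|JJ
J/II-2 un ·: jj
J/III-1 aff II-2×II-1: Jj
J/III-2 ? II-2×II-1: jj|Jj
J/III-3 ? II-2×II-1: jj|Jj
⇒ J over [I-1,I-2,II-1,II-2,III-1,III-2,III-3]: 32 consistent
Q/I-1 aff ·: Qq|QQ
Q/I-2 ? ·: qq|Qq|QQ
Q/II-1 aff I-1×I-2: Qq|QQ
Q/II-2 ? ·: qq|Qq|QQ
Q/III-1 ? II-2×II-1: qq|Qq|QQ
Q/III-2 aff II-2×II-1: Qq|QQ
Q/III-3 ? II-2×II-1: qq|Qq|QQ
⇒ Q over [I-1,I-2,II-1,II-2,III-1,III-2,III-3]: 190 consistent

I-1 ∈ {Aa JJ QQ, Aa JJ Qq, Aa Jj QQ, Aa Jj Qq, Aa jj QQ, Aa jj Qq, aa JJ QQ, aa JJ Qq, aa Jj QQ, aa Jj Qq, aa jj QQ, aa jj Qq}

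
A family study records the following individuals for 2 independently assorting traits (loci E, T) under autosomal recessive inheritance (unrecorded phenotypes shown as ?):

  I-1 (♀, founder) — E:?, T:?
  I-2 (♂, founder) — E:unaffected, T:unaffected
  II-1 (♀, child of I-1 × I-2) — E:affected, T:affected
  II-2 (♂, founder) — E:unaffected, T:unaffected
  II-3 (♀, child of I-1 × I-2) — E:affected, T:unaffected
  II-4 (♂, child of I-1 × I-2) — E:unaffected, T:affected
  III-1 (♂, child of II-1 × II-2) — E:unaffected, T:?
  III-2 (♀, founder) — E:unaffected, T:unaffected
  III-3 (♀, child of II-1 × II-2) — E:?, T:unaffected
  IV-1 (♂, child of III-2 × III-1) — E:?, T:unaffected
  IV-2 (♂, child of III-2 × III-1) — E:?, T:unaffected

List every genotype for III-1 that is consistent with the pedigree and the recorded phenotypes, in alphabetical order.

III-1 ∈ {Ee Tt, Ee tt}

E/I-1 ? ·: Ee|ee
E/I-2 un ·: Ee
E/II-1 aff I-1×I-2: ee
E/II-2 un ·: EE|Ee
E/II-3 aff I-1×I-2: ee
E/II-4 un I-1×I-2: EE|Ee
E/III-1 un II-1×II-2: Ee
E/III-2 un ·: EE|Ee
E/III-3 ? II-1×II-2: Ee|ee
E/IV-1 ? III-2×III-1: EE|Ee|ee
E/IV-2 ? III-2×III-1: EE|Ee|ee
⇒ E over [I-1,I-2,II-1,II-2,II-3,II-4,III-1,III-2,III-3,IV-1,IV-2]: 117 consistent
T/I-1 ? ·: Tt|tt
T/I-2 un ·: Tt
T/II-1 aff I-1×I-2: tt
T/II-2 un ·: TT|Tt
T/II-3 un I-1×I-2: TT|Tt
T/II-4 aff I-1×I-2: tt
T/III-1 ? II-1×II-2: Tt|tt
T/III-2 un ·: TT|Tt
T/III-3 un II-1×II-2: Tt
T/IV-1 un III-2×III-1: TT|Tt
T/IV-2 un III-2×III-1: TT|Tt
⇒ T over [I-1,I-2,II-1,II-2,II-3,II-4,III-1,III-2,III-3,IV-1,IV-2]: 54 consistent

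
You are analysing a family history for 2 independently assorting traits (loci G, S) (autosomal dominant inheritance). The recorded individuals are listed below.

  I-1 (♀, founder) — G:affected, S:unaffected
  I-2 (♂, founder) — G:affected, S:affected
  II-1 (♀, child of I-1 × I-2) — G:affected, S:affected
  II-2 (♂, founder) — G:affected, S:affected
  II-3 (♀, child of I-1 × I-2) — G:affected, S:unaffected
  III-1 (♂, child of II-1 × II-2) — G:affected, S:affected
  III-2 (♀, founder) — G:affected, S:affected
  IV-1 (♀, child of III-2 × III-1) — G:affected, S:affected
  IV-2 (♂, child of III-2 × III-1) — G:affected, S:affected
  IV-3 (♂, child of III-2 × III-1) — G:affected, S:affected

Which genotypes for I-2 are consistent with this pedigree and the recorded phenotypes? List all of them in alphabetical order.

I-2 ∈ {GG Ss, Gg Ss}

G/I-1 aff ·: Gg|GG
G/I-2 aff ·: Gg|GG
G/II-1 aff I-1×I-2: Gg|GG
G/II-2 aff ·: Gg|GG
G/II-3 aff I-1×I-2: Gg|GG
G/III-1 aff II-1×II-2: Gg|GG
G/III-2 aff ·: Gg|GG
G/IV-1 aff III-2×III-1: Gg|GG
G/IV-2 aff III-2×III-1: Gg|GG
G/IV-3 aff III-2×III-1: Gg|GG
⇒ G over [I-1,I-2,II-1,II-2,II-3,III-1,III-2,IV-1,IV-2,IV-3]: 538 consistent
S/I-1 un ·: ss
S/I-2 aff ·: Ss
S/II-1 aff I-1×I-2: Ss
S/II-2 aff ·: Ss|SS
S/II-3 un I-1×I-2: ss
S/III-1 aff II-1×II-2: Ss|SS
S/III-2 aff ·: Ss|SS
S/IV-1 aff III-2×III-1: Ss|SS
S/IV-2 aff III-2×III-1: Ss|SS
S/IV-3 aff III-2×III-1: Ss|SS
⇒ S over [I-1,I-2,II-1,II-2,II-3,III-1,III-2,IV-1,IV-2,IV-3]: 50 consistent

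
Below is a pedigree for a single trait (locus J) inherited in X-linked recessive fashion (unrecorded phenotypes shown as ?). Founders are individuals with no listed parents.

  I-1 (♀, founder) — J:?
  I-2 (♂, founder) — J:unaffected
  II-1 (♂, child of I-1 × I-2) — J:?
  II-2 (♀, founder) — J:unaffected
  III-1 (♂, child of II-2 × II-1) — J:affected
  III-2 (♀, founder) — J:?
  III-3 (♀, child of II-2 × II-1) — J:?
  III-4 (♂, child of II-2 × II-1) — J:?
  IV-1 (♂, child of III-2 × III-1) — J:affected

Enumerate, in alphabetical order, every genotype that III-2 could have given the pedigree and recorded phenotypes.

J/I-1 ? ·: X^JX^J|X^JX^j|X^jX^j
J/I-2 un ·: X^JY
J/II-1 ? I-1×I-2: X^JY|X^jY
J/II-2 un ·: X^JX^j
J/III-1 aff II-2×II-1: X^jY
J/III-2 ? ·: X^JX^j|X^jX^j
J/III-3 ? II-2×II-1: X^JX^J|X^JX^j|X^jX^j
J/III-4 ? II-2×II-1: X^JY|X^jY
J/IV-1 aff III-2×III-1: X^jY
⇒ J over [I-1,I-2,II-1,II-2,III-1,III-2,III-3,III-4,IV-1]: 32 consistent

III-2 ∈ {X^JX^j, X^jX^j}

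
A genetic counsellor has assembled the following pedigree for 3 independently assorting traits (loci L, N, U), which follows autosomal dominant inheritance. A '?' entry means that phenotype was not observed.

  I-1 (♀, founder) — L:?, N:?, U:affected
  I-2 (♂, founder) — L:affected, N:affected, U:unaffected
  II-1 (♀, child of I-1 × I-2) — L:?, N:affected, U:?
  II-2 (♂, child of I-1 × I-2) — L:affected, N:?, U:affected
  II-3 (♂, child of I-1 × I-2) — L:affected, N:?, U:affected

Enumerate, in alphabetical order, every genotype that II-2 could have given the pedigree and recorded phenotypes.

L/I-1 ? ·: ll|Ll|LL
L/I-2 aff ·: Ll|LL
L/II-1 ? I-1×I-2: ll|Ll|LL
L/II-2 aff I-1×I-2: Ll|LL
L/II-3 aff I-1×I-2: Ll|LL
⇒ L over [I-1,I-2,II-1,II-2,II-3]: 32 consistent
N/I-1 ? ·: nn|Nn|NN
N/I-2 aff ·: Nn|NN
N/II-1 aff I-1×I-2: Nn|NN
N/II-2 ? I-1×I-2: nn|Nn|NN
N/II-3 ? I-1×I-2: nn|Nn|NN
⇒ N over [I-1,I-2,II-1,II-2,II-3]: 40 consistent
U/I-1 aff ·: Uu|UU
U/I-2 un ·: uu
U/II-1 ? I-1×I-2: uu|Uu
U/II-2 aff I-1×I-2: Uu
U/II-3 aff I-1×I-2: Uu
⇒ U over [I-1,I-2,II-1,II-2,II-3]: 3 consistent

II-2 ∈ {LL NN Uu, LL Nn Uu, LL nn Uu, Ll NN Uu, Ll Nn Uu, Ll nn Uu}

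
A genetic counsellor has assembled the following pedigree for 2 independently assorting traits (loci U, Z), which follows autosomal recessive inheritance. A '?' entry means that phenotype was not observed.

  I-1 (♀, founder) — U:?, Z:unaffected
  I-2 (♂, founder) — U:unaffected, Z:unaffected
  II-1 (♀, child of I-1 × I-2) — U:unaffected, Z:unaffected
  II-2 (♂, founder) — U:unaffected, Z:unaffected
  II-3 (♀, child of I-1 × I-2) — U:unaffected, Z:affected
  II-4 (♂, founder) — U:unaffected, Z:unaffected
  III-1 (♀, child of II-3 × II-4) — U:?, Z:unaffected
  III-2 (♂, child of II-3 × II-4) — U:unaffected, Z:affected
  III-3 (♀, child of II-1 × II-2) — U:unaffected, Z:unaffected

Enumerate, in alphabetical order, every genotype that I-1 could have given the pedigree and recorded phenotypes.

I-1 ∈ {UU Zz, Uu Zz, uu Zz}

U/I-1 ? ·: UU|Uu|uu
U/I-2 un ·: UU|Uu
U/II-1 un I-1×I-2: UU|Uu
U/II-2 un ·: UU|Uu
U/II-3 un I-1×I-2: UU|Uu
U/II-4 un ·: UU|Uu
U/III-1 ? II-3×II-4: UU|Uu|uu
U/III-2 un II-3×II-4: UU|Uu
U/III-3 un II-1×II-2: UU|Uu
⇒ U over [I-1,I-2,II-1,II-2,II-3,II-4,III-1,III-2,III-3]: 410 consistent
Z/I-1 un ·: Zz
Z/I-2 un ·: Zz
Z/II-1 un I-1×I-2: ZZ|Zz
Z/II-2 un ·: ZZ|Zz
Z/II-3 aff I-1×I-2: zz
Z/II-4 un ·: Zz
Z/III-1 un II-3×II-4: Zz
Z/III-2 aff II-3×II-4: zz
Z/III-3 un II-1×II-2: ZZ|Zz
⇒ Z over [I-1,I-2,II-1,II-2,II-3,II-4,III-1,III-2,III-3]: 7 consistent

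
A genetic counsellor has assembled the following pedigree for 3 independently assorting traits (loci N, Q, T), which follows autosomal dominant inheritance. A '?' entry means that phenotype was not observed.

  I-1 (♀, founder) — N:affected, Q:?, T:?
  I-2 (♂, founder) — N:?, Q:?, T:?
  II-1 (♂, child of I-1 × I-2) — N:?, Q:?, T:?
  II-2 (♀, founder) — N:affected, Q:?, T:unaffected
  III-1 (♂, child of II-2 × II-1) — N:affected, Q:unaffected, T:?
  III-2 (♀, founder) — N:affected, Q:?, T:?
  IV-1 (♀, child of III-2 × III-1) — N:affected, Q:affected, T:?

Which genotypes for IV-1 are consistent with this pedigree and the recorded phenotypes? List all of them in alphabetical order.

N/I-1 aff ·: Nn|NN
N/I-2 ? ·: nn|Nn|NN
N/II-1 ? I-1×I-2: nn|Nn|NN
N/II-2 aff ·: Nn|NN
N/III-1 aff II-2×II-1: Nn|NN
N/III-2 aff ·: Nn|NN
N/IV-1 aff III-2×III-1: Nn|NN
⇒ N over [I-1,I-2,II-1,II-2,III-1,III-2,IV-1]: 126 consistent
Q/I-1 ? ·: qq|Qq|QQ
Q/I-2 ? ·: qq|Qq|QQ
Q/II-1 ? I-1×I-2: qq|Qq
Q/II-2 ? ·: qq|Qq
Q/III-1 un II-2×II-1: qq
Q/III-2 ? ·: Qq|QQ
Q/IV-1 aff III-2×III-1: Qq
⇒ Q over [I-1,I-2,II-1,II-2,III-1,III-2,IV-1]: 44 consistent
T/I-1 ? ·: tt|Tt|TT
T/I-2 ? ·: tt|Tt|TT
T/II-1 ? I-1×I-2: tt|Tt|TT
T/II-2 un ·: tt
T/III-1 ? II-2×II-1: tt|Tt
T/III-2 ? ·: tt|Tt|TT
T/IV-1 ? III-2×III-1: tt|Tt|TT
⇒ T over [I-1,I-2,II-1,II-2,III-1,III-2,IV-1]: 121 consistent

IV-1 ∈ {NN Qq TT, NN Qq Tt, NN Qq tt, Nn Qq TT, Nn Qq Tt, Nn Qq tt}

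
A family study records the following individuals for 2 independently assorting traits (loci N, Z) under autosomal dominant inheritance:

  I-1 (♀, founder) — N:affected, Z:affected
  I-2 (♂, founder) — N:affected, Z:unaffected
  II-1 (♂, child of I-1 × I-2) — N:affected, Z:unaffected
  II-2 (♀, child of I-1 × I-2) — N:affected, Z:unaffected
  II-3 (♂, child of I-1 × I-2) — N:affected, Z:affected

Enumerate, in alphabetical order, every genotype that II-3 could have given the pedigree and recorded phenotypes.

N/I-1 aff ·: Nn|NN
N/I-2 aff ·: Nn|NN
N/II-1 aff I-1×I-2: Nn|NN
N/II-2 aff I-1×I-2: Nn|NN
N/II-3 aff I-1×I-2: Nn|NN
⇒ N over [I-1,I-2,II-1,II-2,II-3]: 25 consistent
Z/I-1 aff ·: Zz
Z/I-2 un ·: zz
Z/II-1 un I-1×I-2: zz
Z/II-2 un I-1×I-2: zz
Z/II-3 aff I-1×I-2: Zz
⇒ Z over [I-1,I-2,II-1,II-2,II-3]: 1 consistent

II-3 ∈ {NN Zz, Nn Zz}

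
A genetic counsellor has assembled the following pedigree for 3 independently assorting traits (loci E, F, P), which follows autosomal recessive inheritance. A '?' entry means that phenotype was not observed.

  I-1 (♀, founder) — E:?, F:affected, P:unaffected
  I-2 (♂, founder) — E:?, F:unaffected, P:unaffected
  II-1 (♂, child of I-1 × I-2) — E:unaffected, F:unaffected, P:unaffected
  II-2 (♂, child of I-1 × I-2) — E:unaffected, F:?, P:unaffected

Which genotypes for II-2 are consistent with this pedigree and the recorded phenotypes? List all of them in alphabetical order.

II-2 ∈ {EE Ff PP, EE Ff Pp, EE ff PP, EE ff Pp, Ee Ff PP, Ee Ff Pp, Ee ff PP, Ee ff Pp}

E/I-1 ? ·: EE|Ee|ee
E/I-2 ? ·: EE|Ee|ee
E/II-1 un I-1×I-2: EE|Ee
E/II-2 un I-1×I-2: EE|Ee
⇒ E over [I-1,I-2,II-1,II-2]: 17 consistent
F/I-1 aff ·: ff
F/I-2 un ·: FF|Ff
F/II-1 un I-1×I-2: Ff
F/II-2 ? I-1×I-2: Ff|ff
⇒ F over [I-1,I-2,II-1,II-2]: 3 consistent
P/I-1 un ·: PP|Pp
P/I-2 un ·: PP|Pp
P/II-1 un I-1×I-2: PP|Pp
P/II-2 un I-1×I-2: PP|Pp
⇒ P over [I-1,I-2,II-1,II-2]: 13 consistent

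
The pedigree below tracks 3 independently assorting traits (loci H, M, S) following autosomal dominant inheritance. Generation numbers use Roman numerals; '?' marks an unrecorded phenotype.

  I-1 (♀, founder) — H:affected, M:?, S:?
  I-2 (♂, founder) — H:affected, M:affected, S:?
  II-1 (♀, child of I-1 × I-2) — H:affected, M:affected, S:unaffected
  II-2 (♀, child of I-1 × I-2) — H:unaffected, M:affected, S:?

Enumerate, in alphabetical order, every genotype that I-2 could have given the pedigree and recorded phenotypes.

H/I-1 aff ·: Hh
H/I-2 aff ·: Hh
H/II-1 aff I-1×I-2: Hh|HH
H/II-2 un I-1×I-2: hh
⇒ H over [I-1,I-2,II-1,II-2]: 2 consistent
M/I-1 ? ·: mm|Mm|MM
M/I-2 aff ·: Mm|MM
M/II-1 aff I-1×I-2: Mm|MM
M/II-2 aff I-1×I-2: Mm|MM
⇒ M over [I-1,I-2,II-1,II-2]: 15 consistent
S/I-1 ? ·: ss|Ss
S/I-2 ? ·: ss|Ss
S/II-1 un I-1×I-2: ss
S/II-2 ? I-1×I-2: ss|Ss|SS
⇒ S over [I-1,I-2,II-1,II-2]: 8 consistent

I-2 ∈ {Hh MM Ss, Hh MM ss, Hh Mm Ss, Hh Mm ss}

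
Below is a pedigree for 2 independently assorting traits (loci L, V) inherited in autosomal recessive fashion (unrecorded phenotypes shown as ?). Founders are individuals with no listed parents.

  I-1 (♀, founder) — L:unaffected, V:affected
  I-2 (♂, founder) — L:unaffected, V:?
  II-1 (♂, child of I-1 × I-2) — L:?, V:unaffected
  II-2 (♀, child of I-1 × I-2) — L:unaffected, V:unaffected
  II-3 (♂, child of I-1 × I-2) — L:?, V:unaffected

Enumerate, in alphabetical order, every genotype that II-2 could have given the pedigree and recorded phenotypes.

L/I-1 un ·: LL|Ll
L/I-2 un ·: LL|Ll
L/II-1 ? I-1×I-2: LL|Ll|ll
L/II-2 un I-1×I-2: LL|Ll
L/II-3 ? I-1×I-2: LL|Ll|ll
⇒ L over [I-1,I-2,II-1,II-2,II-3]: 35 consistent
V/I-1 aff ·: vv
V/I-2 ? ·: VV|Vv
V/II-1 un I-1×I-2: Vv
V/II-2 un I-1×I-2: Vv
V/II-3 un I-1×I-2: Vv
⇒ V over [I-1,I-2,II-1,II-2,II-3]: 2 consistent

II-2 ∈ {LL Vv, Ll Vv}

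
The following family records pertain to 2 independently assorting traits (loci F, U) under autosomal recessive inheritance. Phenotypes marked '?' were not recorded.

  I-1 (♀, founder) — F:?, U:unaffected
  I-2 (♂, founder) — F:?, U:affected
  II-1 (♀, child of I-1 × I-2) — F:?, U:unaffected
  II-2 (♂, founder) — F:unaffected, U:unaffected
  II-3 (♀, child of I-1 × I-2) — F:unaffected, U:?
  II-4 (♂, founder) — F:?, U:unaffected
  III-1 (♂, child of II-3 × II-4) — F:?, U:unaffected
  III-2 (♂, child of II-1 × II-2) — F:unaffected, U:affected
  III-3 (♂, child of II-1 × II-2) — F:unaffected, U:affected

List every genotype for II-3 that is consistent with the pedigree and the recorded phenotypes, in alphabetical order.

F/I-1 ? ·: FF|Ff|ff
F/I-2 ? ·: FF|Ff|ff
F/II-1 ? I-1×I-2: FF|Ff|ff
F/II-2 un ·: FF|Ff
F/II-3 un I-1×I-2: FF|Ff
F/II-4 ? ·: FF|Ff|ff
F/III-1 ? II-3×II-4: FF|Ff|ff
F/III-2 un II-1×II-2: FF|Ff
F/III-3 un II-1×II-2: FF|Ff
⇒ F over [I-1,I-2,II-1,II-2,II-3,II-4,III-1,III-2,III-3]: 723 consistent
U/I-1 un ·: UU|Uu
U/I-2 aff ·: uu
U/II-1 un I-1×I-2: Uu
U/II-2 un ·: Uu
U/II-3 ? I-1×I-2: Uu|uu
U/II-4 un ·: UU|Uu
U/III-1 un II-3×II-4: UU|Uu
U/III-2 aff II-1×II-2: uu
U/III-3 aff II-1×II-2: uu
⇒ U over [I-1,I-2,II-1,II-2,II-3,II-4,III-1,III-2,III-3]: 10 consistent

II-3 ∈ {FF Uu, FF uu, Ff Uu, Ff uu}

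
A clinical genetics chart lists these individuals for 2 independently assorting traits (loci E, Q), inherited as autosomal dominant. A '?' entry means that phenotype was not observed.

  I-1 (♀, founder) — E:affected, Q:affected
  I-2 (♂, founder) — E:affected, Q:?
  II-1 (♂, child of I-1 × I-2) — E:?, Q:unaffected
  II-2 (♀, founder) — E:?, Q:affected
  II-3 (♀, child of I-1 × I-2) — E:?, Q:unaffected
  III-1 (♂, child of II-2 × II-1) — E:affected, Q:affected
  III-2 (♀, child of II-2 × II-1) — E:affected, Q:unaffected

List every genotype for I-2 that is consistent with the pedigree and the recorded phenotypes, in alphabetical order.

E/I-1 aff ·: Ee|EE
E/I-2 aff ·: Ee|EE
E/II-1 ? I-1×I-2: ee|Ee|EE
E/II-2 ? ·: ee|Ee|EE
E/II-3 ? I-1×I-2: ee|Ee|EE
E/III-1 aff II-2×II-1: Ee|EE
E/III-2 aff II-2×II-1: Ee|EE
⇒ E over [I-1,I-2,II-1,II-2,II-3,III-1,III-2]: 117 consistent
Q/I-1 aff ·: Qq
Q/I-2 ? ·: qq|Qq
Q/II-1 un I-1×I-2: qq
Q/II-2 aff ·: Qq
Q/II-3 un I-1×I-2: qq
Q/III-1 aff II-2×II-1: Qq
Q/III-2 un II-2×II-1: qq
⇒ Q over [I-1,I-2,II-1,II-2,II-3,III-1,III-2]: 2 consistent

I-2 ∈ {EE Qq, EE qq, Ee Qq, Ee qq}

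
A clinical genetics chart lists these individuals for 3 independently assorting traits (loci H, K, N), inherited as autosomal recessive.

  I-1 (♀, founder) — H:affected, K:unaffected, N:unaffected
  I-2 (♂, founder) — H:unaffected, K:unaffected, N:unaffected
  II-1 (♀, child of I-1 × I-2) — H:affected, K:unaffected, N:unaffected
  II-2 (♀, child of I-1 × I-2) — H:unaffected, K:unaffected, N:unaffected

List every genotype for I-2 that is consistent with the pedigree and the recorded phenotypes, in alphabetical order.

H/I-1 aff ·: hh
H/I-2 un ·: Hh
H/II-1 aff I-1×I-2: hh
H/II-2 un I-1×I-2: Hh
⇒ H over [I-1,I-2,II-1,II-2]: 1 consistent
K/I-1 un ·: KK|Kk
K/I-2 un ·: KK|Kk
K/II-1 un I-1×I-2: KK|Kk
K/II-2 un I-1×I-2: KK|Kk
⇒ K over [I-1,I-2,II-1,II-2]: 13 consistent
N/I-1 un ·: NN|Nn
N/I-2 un ·: NN|Nn
N/II-1 un I-1×I-2: NN|Nn
N/II-2 un I-1×I-2: NN|Nn
⇒ N over [I-1,I-2,II-1,II-2]: 13 consistent

I-2 ∈ {Hh KK NN, Hh KK Nn, Hh Kk NN, Hh Kk Nn}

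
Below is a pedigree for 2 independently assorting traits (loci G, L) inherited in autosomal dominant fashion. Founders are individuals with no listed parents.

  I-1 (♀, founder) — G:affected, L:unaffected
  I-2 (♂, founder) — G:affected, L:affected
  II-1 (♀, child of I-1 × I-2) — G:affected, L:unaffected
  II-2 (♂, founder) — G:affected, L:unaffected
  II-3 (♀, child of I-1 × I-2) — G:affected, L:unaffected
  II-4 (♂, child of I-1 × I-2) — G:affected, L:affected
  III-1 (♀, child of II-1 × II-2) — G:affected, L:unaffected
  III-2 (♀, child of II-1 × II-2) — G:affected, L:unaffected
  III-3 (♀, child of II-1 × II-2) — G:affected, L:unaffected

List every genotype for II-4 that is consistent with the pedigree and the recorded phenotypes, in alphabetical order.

II-4 ∈ {GG Ll, Gg Ll}

G/I-1 aff ·: Gg|GG
G/I-2 aff ·: Gg|GG
G/II-1 aff I-1×I-2: Gg|GG
G/II-2 aff ·: Gg|GG
G/II-3 aff I-1×I-2: Gg|GG
G/II-4 aff I-1×I-2: Gg|GG
G/III-1 aff II-1×II-2: Gg|GG
G/III-2 aff II-1×II-2: Gg|GG
G/III-3 aff II-1×II-2: Gg|GG
⇒ G over [I-1,I-2,II-1,II-2,II-3,II-4,III-1,III-2,III-3]: 309 consistent
L/I-1 un ·: ll
L/I-2 aff ·: Ll
L/II-1 un I-1×I-2: ll
L/II-2 un ·: ll
L/II-3 un I-1×I-2: ll
L/II-4 aff I-1×I-2: Ll
L/III-1 un II-1×II-2: ll
L/III-2 un II-1×II-2: ll
L/III-3 un II-1×II-2: ll
⇒ L over [I-1,I-2,II-1,II-2,II-3,II-4,III-1,III-2,III-3]: 1 consistent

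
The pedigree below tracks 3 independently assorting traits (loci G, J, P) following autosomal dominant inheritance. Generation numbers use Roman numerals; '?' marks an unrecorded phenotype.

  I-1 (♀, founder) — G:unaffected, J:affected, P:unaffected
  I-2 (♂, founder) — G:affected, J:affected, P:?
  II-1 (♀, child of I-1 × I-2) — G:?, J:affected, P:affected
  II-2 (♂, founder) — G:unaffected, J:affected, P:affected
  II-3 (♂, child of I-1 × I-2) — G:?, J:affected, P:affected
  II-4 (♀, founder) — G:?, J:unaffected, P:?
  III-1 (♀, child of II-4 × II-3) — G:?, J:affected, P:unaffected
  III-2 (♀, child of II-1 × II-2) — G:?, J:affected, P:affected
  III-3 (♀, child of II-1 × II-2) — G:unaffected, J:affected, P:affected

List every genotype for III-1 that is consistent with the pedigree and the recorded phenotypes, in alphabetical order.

G/I-1 un ·: gg
G/I-2 aff ·: Gg|GG
G/II-1 ? I-1×I-2: gg|Gg
G/II-2 un ·: gg
G/II-3 ? I-1×I-2: gg|Gg
G/II-4 ? ·: gg|Gg|GG
G/III-1 ? II-4×II-3: gg|Gg|GG
G/III-2 ? II-1×II-2: gg|Gg
G/III-3 un II-1×II-2: gg
⇒ G over [I-1,I-2,II-1,II-2,II-3,II-4,III-1,III-2,III-3]: 47 consistent
J/I-1 aff ·: Jj|JJ
J/I-2 aff ·: Jj|JJ
J/II-1 aff I-1×I-2: Jj|JJ
J/II-2 aff ·: Jj|JJ
J/II-3 aff I-1×I-2: Jj|JJ
J/II-4 un ·: jj
J/III-1 aff II-4×II-3: Jj
J/III-2 aff II-1×II-2: Jj|JJ
J/III-3 aff II-1×II-2: Jj|JJ
⇒ J over [I-1,I-2,II-1,II-2,II-3,II-4,III-1,III-2,III-3]: 83 consistent
P/I-1 un ·: pp
P/I-2 ? ·: Pp|PP
P/II-1 aff I-1×I-2: Pp
P/II-2 aff ·: Pp|PP
P/II-3 aff I-1×I-2: Pp
P/II-4 ? ·: pp|Pp
P/III-1 un II-4×II-3: pp
P/III-2 aff II-1×II-2: Pp|PP
P/III-3 aff II-1×II-2: Pp|PP
⇒ P over [I-1,I-2,II-1,II-2,II-3,II-4,III-1,III-2,III-3]: 32 consistent

III-1 ∈ {GG Jj pp, Gg Jj pp, gg Jj pp}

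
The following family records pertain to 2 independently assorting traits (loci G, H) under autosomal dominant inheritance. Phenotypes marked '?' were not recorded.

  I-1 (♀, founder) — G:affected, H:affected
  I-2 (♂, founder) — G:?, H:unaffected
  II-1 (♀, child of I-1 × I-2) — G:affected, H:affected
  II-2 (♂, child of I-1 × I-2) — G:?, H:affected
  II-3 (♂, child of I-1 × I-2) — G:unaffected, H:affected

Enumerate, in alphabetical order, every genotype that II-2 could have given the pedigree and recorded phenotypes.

G/I-1 aff ·: Gg
G/I-2 ? ·: gg|Gg
G/II-1 aff I-1×I-2: Gg|GG
G/II-2 ? I-1×I-2: gg|Gg|GG
G/II-3 un I-1×I-2: gg
⇒ G over [I-1,I-2,II-1,II-2,II-3]: 8 consistent
H/I-1 aff ·: Hh|HH
H/I-2 un ·: hh
H/II-1 aff I-1×I-2: Hh
H/II-2 aff I-1×I-2: Hh
H/II-3 aff I-1×I-2: Hh
⇒ H over [I-1,I-2,II-1,II-2,II-3]: 2 consistent

II-2 ∈ {GG Hh, Gg Hh, gg Hh}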